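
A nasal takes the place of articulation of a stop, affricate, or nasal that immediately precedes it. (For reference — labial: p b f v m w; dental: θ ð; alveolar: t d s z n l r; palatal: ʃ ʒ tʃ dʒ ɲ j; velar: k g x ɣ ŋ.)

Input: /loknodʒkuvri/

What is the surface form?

[lokŋodʒkuvri]

/n/ after /k/ (velar) → [ŋ]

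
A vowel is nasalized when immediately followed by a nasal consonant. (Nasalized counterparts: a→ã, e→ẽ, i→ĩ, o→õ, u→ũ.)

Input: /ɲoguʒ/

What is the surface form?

no segment meets the rule's conditions; no change.

[ɲoguʒ]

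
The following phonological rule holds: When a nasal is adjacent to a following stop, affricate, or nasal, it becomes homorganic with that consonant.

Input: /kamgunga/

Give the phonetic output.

/m/ before /g/ (velar) → [ŋ]
/n/ before /g/ (velar) → [ŋ]

[kaŋguŋga]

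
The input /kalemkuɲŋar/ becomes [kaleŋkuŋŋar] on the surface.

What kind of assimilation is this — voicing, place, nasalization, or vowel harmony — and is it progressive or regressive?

/m/→[ŋ] /ɲ/→[ŋ].
Each target copies a feature from the following segment, so the direction is regressive.

place assimilation, regressive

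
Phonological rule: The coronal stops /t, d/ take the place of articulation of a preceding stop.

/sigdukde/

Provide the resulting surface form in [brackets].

[siggukge]

/d/ after /g/ (velar) → [g]
/d/ after /k/ (velar) → [g]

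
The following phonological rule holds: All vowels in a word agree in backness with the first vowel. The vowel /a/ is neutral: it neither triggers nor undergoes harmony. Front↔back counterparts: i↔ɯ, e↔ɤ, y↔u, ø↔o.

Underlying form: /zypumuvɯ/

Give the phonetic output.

/u/ harmonizes with /y/ ([-back]) → [y]
/u/ harmonizes with /y/ ([-back]) → [y]
/ɯ/ harmonizes with /y/ ([-back]) → [i]

[zypymyvi]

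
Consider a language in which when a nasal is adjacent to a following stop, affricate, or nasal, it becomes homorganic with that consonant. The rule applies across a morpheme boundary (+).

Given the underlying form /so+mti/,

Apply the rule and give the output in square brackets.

/m/ before /t/ (alveolar) → [n]

[so+nti]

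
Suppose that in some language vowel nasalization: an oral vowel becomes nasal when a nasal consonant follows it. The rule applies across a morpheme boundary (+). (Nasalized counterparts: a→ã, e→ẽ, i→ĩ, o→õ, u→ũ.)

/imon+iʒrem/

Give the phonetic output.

[ĩmõn+iʒrẽm]

/i/ before nasal /m/ → [ĩ]
/o/ before nasal /n/ → [õ]
/e/ before nasal /m/ → [ẽ]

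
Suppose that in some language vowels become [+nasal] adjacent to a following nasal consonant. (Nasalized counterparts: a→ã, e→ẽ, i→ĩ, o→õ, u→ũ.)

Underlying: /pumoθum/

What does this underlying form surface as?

/u/ before nasal /m/ → [ũ]
/u/ before nasal /m/ → [ũ]

[pũmoθũm]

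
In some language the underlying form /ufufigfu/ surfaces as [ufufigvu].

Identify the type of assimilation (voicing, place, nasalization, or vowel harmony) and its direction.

/f/→[v].
Each target copies a feature from the preceding segment, so the direction is progressive.

voicing assimilation, progressive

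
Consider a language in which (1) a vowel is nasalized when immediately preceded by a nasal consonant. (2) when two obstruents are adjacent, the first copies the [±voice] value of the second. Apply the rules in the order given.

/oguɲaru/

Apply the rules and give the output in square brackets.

Rule 1: /a/ after nasal /ɲ/ → [ã]
After rule 1: oguɲãru
Rule 2: no segment meets the rule's conditions; no change.

[oguɲãru]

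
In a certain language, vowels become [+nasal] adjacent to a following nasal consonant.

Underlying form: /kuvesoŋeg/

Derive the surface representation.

[kuvesõŋeg]

/o/ before nasal /ŋ/ → [õ]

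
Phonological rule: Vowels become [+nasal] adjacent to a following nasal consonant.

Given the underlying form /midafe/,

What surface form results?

[midafe]

no segment meets the rule's conditions; no change.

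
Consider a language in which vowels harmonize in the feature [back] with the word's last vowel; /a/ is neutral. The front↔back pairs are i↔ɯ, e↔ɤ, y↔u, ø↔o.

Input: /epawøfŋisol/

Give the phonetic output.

[ɤpawofŋɯsol]

/e/ harmonizes with /o/ ([+back]) → [ɤ]
/ø/ harmonizes with /o/ ([+back]) → [o]
/i/ harmonizes with /o/ ([+back]) → [ɯ]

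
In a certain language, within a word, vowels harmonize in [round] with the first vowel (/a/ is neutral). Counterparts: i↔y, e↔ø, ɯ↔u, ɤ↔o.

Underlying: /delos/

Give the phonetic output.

[delɤs]

/o/ harmonizes with /e/ ([-round]) → [ɤ]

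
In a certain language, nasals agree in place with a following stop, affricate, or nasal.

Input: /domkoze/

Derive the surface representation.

[doŋkoze]

/m/ before /k/ (velar) → [ŋ]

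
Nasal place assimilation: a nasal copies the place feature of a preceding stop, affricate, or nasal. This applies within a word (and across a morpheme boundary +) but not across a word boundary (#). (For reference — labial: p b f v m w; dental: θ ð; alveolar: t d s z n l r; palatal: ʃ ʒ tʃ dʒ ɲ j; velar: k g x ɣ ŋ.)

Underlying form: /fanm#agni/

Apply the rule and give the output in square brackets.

[fann#agŋi]

/m/ after /n/ (alveolar) → [n]
/n/ after /g/ (velar) → [ŋ]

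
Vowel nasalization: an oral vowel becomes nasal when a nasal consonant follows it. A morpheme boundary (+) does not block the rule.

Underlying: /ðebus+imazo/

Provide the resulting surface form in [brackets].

/i/ before nasal /m/ → [ĩ]

[ðebus+ĩmazo]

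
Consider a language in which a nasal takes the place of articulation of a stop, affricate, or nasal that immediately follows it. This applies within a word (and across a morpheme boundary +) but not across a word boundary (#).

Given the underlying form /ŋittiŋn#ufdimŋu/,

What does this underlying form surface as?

[ŋittinn#ufdiŋŋu]

/ŋ/ before /n/ (alveolar) → [n]
/m/ before /ŋ/ (velar) → [ŋ]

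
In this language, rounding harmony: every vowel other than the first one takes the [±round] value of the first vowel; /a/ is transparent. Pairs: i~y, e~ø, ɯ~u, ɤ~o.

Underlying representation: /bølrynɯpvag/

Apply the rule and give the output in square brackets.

[bølrynupvag]

/ɯ/ harmonizes with /ø/ ([+round]) → [u]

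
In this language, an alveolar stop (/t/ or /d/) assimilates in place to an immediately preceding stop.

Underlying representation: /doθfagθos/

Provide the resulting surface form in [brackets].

[doθfagθos]

no segment meets the rule's conditions; no change.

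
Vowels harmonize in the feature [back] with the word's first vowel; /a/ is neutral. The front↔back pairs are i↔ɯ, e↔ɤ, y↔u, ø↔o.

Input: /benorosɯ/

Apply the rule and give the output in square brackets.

[benørøsi]

/o/ harmonizes with /e/ ([-back]) → [ø]
/o/ harmonizes with /e/ ([-back]) → [ø]
/ɯ/ harmonizes with /e/ ([-back]) → [i]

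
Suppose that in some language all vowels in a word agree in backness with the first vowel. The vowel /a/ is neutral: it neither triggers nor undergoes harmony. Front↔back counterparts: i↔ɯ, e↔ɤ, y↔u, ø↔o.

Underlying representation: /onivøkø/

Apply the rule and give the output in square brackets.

/i/ harmonizes with /o/ ([+back]) → [ɯ]
/ø/ harmonizes with /o/ ([+back]) → [o]
/ø/ harmonizes with /o/ ([+back]) → [o]

[onɯvoko]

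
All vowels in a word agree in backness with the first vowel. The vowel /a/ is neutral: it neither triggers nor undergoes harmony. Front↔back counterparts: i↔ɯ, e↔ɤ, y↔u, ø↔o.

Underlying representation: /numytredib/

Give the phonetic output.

[numutrɤdɯb]

/y/ harmonizes with /u/ ([+back]) → [u]
/e/ harmonizes with /u/ ([+back]) → [ɤ]
/i/ harmonizes with /u/ ([+back]) → [ɯ]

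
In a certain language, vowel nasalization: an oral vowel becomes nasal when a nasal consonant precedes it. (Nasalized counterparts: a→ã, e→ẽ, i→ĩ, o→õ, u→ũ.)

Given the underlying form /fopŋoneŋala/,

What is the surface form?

/o/ after nasal /ŋ/ → [õ]
/e/ after nasal /n/ → [ẽ]
/a/ after nasal /ŋ/ → [ã]

[fopŋõnẽŋãla]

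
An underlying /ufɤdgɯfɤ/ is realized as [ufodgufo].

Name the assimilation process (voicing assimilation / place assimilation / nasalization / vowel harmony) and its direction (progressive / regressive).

vowel harmony, progressive

/ɤ/→[o] /ɯ/→[u] /ɤ/→[o].
Vowels agree with the first vowel, so the harmony is progressive.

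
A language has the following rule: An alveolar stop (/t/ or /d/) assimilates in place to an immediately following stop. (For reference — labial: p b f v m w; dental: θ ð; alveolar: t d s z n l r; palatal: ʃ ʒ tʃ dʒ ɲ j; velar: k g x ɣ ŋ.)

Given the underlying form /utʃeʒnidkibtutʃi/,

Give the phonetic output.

/d/ before /k/ (velar) → [g]

[utʃeʒnigkibtutʃi]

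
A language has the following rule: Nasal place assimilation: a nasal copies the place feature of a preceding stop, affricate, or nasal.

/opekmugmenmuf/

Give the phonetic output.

/m/ after /k/ (velar) → [ŋ]
/m/ after /g/ (velar) → [ŋ]
/m/ after /n/ (alveolar) → [n]

[opekŋugŋennuf]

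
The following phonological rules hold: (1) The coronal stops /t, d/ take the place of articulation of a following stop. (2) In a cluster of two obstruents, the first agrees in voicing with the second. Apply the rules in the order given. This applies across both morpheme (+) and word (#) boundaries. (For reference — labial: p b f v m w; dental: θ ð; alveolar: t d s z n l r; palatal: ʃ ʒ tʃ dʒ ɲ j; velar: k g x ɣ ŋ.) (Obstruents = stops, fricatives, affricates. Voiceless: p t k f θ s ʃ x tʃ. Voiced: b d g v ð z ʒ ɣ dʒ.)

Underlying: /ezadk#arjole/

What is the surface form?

[ezakk#arjole]

Rule 1: /d/ before /k/ (velar) → [g]
After rule 1: ezagk#arjole
Rule 2: /g/ before /k/ (voiceless) → [k]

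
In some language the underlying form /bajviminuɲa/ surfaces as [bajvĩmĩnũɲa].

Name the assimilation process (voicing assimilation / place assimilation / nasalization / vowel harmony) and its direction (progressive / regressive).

/i/→[ĩ] /i/→[ĩ] /u/→[ũ].
Each target copies a feature from the following segment, so the direction is regressive.

nasalization, regressive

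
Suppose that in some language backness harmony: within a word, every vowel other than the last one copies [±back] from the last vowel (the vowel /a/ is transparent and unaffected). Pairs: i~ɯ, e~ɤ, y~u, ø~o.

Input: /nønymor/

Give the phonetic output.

[nonumor]

/ø/ harmonizes with /o/ ([+back]) → [o]
/y/ harmonizes with /o/ ([+back]) → [u]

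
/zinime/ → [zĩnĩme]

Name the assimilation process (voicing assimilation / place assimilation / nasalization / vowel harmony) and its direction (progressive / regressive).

/i/→[ĩ] /i/→[ĩ].
Each target copies a feature from the following segment, so the direction is regressive.

nasalization, regressive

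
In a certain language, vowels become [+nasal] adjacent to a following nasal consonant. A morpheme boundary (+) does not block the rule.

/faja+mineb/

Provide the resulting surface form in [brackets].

/a/ before nasal /m/ → [ã]
/i/ before nasal /n/ → [ĩ]

[fajã+mĩneb]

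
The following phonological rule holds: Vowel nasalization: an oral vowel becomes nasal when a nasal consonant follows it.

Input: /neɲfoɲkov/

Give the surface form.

[nẽɲfõɲkov]

/e/ before nasal /ɲ/ → [ẽ]
/o/ before nasal /ɲ/ → [õ]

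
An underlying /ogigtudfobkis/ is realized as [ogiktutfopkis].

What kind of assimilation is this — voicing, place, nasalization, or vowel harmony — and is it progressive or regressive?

voicing assimilation, regressive

/g/→[k] /d/→[t] /b/→[p].
Each target copies a feature from the following segment, so the direction is regressive.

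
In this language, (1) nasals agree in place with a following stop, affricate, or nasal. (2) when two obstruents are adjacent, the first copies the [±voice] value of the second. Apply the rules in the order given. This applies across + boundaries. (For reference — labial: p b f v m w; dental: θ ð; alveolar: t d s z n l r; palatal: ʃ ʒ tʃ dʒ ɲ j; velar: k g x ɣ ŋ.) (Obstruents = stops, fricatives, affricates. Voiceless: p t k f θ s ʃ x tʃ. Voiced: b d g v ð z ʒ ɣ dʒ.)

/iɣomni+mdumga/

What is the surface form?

[iɣonni+nduŋga]

Rule 1: /m/ before /n/ (alveolar) → [n]
Rule 1: /m/ before /d/ (alveolar) → [n]
Rule 1: /m/ before /g/ (velar) → [ŋ]
After rule 1: iɣonni+nduŋga
Rule 2: no segment meets the rule's conditions; no change.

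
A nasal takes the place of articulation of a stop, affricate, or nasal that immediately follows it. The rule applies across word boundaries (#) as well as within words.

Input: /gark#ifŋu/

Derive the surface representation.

[gark#ifŋu]

no segment meets the rule's conditions; no change.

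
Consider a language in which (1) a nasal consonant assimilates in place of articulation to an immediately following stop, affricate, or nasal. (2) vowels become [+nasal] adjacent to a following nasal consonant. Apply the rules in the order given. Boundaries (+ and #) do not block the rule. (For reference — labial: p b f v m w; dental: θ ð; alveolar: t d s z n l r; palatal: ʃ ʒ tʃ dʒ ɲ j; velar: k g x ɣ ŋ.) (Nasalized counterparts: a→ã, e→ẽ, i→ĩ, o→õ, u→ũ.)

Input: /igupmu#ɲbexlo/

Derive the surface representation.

Rule 1: /ɲ/ before /b/ (labial) → [m]
After rule 1: igupmu#mbexlo
Rule 2: /u/ before nasal /m/ → [ũ]

[igupmũ#mbexlo]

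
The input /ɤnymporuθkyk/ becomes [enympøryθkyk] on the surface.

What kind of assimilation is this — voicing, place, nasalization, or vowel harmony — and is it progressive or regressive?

/ɤ/→[e] /o/→[ø] /u/→[y].
Vowels agree with the last vowel, so the harmony is regressive.

vowel harmony, regressive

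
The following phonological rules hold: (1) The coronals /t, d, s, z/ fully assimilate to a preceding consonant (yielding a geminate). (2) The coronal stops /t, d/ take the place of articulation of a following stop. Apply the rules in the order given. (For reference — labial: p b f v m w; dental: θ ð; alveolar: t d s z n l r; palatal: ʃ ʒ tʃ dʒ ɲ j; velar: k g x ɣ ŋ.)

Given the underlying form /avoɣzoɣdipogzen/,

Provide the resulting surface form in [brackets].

Rule 1: /z/ after /ɣ/ → [ɣ] (total assimilation)
Rule 1: /d/ after /ɣ/ → [ɣ] (total assimilation)
Rule 1: /z/ after /g/ → [g] (total assimilation)
After rule 1: avoɣɣoɣɣipoggen
Rule 2: no segment meets the rule's conditions; no change.

[avoɣɣoɣɣipoggen]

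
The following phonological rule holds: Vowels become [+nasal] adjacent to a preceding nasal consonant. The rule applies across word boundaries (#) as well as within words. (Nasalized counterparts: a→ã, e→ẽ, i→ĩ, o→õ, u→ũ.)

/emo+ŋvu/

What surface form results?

/o/ after nasal /m/ → [õ]

[emõ+ŋvu]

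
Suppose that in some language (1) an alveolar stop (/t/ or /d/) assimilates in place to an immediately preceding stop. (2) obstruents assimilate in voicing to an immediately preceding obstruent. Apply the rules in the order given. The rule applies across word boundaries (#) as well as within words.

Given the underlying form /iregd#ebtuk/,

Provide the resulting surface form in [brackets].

[iregg#ebbuk]

Rule 1: /d/ after /g/ (velar) → [g]
Rule 1: /t/ after /b/ (labial) → [p]
After rule 1: iregg#ebpuk
Rule 2: /p/ after /b/ (voiced) → [b]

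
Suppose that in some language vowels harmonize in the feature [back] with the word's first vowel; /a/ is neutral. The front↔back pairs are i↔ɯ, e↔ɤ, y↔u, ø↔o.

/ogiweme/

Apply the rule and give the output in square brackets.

/i/ harmonizes with /o/ ([+back]) → [ɯ]
/e/ harmonizes with /o/ ([+back]) → [ɤ]
/e/ harmonizes with /o/ ([+back]) → [ɤ]

[ogɯwɤmɤ]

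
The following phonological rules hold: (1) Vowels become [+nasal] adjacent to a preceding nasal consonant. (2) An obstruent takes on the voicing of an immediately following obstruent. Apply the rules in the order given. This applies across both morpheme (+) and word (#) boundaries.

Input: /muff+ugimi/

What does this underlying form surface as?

Rule 1: /u/ after nasal /m/ → [ũ]
Rule 1: /i/ after nasal /m/ → [ĩ]
After rule 1: mũff+ugimĩ
Rule 2: no segment meets the rule's conditions; no change.

[mũff+ugimĩ]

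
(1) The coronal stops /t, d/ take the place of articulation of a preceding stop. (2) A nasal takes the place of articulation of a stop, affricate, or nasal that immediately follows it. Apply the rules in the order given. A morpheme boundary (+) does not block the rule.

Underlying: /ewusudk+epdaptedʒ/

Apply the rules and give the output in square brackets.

Rule 1: /d/ after /p/ (labial) → [b]
Rule 1: /t/ after /p/ (labial) → [p]
After rule 1: ewusudk+epbappedʒ
Rule 2: no segment meets the rule's conditions; no change.

[ewusudk+epbappedʒ]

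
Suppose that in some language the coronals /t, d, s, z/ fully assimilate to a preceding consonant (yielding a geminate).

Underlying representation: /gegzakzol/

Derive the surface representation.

/z/ after /g/ → [g] (total assimilation)
/z/ after /k/ → [k] (total assimilation)

[geggakkol]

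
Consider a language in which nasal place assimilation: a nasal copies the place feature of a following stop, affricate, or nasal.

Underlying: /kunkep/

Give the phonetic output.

[kuŋkep]

/n/ before /k/ (velar) → [ŋ]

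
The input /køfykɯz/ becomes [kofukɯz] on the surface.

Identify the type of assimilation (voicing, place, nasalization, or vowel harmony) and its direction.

vowel harmony, regressive

/ø/→[o] /y/→[u].
Vowels agree with the last vowel, so the harmony is regressive.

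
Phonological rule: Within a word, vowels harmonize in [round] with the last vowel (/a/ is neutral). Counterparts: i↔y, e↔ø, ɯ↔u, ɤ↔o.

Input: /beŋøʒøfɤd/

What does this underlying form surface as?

[beŋeʒefɤd]

/ø/ harmonizes with /ɤ/ ([-round]) → [e]
/ø/ harmonizes with /ɤ/ ([-round]) → [e]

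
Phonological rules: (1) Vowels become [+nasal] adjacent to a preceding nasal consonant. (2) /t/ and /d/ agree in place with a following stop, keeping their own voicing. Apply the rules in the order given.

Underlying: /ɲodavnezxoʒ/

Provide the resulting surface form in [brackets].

[ɲõdavnẽzxoʒ]

Rule 1: /o/ after nasal /ɲ/ → [õ]
Rule 1: /e/ after nasal /n/ → [ẽ]
After rule 1: ɲõdavnẽzxoʒ
Rule 2: no segment meets the rule's conditions; no change.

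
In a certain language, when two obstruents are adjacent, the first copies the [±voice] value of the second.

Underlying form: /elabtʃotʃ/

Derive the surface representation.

/b/ before /tʃ/ (voiceless) → [p]

[elaptʃotʃ]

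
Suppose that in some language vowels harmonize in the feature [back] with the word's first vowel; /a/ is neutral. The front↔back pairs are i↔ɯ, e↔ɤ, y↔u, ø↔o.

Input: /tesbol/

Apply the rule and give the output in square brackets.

[tesbøl]

/o/ harmonizes with /e/ ([-back]) → [ø]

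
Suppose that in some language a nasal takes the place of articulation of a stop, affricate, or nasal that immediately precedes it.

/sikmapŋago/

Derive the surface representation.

/m/ after /k/ (velar) → [ŋ]
/ŋ/ after /p/ (labial) → [m]

[sikŋapmago]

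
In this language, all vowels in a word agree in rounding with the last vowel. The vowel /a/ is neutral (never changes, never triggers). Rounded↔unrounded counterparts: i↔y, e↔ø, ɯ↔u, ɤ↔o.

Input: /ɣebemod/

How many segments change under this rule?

2

/e/ harmonizes with /o/ ([+round]) → [ø]
/e/ harmonizes with /o/ ([+round]) → [ø]
2 segments change.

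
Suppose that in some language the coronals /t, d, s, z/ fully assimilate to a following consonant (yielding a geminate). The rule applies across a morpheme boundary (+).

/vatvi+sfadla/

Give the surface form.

/t/ before /v/ → [v] (total assimilation)
/s/ before /f/ → [f] (total assimilation)
/d/ before /l/ → [l] (total assimilation)

[vavvi+ffalla]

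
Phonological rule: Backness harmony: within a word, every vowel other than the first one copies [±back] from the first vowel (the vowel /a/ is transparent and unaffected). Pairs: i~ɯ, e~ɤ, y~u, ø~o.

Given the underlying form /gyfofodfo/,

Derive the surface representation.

/o/ harmonizes with /y/ ([-back]) → [ø]
/o/ harmonizes with /y/ ([-back]) → [ø]
/o/ harmonizes with /y/ ([-back]) → [ø]

[gyføfødfø]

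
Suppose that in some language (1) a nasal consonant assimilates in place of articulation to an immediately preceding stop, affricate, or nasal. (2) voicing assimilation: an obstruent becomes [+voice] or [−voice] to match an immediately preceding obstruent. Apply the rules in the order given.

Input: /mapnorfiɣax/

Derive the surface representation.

[mapmorfiɣax]

Rule 1: /n/ after /p/ (labial) → [m]
After rule 1: mapmorfiɣax
Rule 2: no segment meets the rule's conditions; no change.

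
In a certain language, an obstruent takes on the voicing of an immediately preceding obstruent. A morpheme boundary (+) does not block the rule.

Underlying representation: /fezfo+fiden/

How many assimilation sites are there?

1

/f/ after /z/ (voiced) → [v]
1 segment changes.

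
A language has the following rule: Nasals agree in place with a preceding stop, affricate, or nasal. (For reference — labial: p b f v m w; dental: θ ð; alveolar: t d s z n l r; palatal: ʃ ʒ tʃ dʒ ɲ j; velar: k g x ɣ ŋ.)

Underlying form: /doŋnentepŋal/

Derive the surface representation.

/n/ after /ŋ/ (velar) → [ŋ]
/ŋ/ after /p/ (labial) → [m]

[doŋŋentepmal]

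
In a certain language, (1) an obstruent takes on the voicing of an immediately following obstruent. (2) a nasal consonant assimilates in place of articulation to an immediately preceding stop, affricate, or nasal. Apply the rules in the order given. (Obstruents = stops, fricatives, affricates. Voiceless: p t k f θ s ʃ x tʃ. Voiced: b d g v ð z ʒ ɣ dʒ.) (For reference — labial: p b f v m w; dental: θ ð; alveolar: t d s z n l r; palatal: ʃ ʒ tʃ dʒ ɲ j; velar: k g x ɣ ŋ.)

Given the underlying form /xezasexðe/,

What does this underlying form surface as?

Rule 1: /x/ before /ð/ (voiced) → [ɣ]
After rule 1: xezaseɣðe
Rule 2: no segment meets the rule's conditions; no change.

[xezaseɣðe]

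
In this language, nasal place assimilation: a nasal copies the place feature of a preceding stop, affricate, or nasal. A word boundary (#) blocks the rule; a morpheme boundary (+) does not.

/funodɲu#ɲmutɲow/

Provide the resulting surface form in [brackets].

[funodnu#ɲɲutnow]

/ɲ/ after /d/ (alveolar) → [n]
/m/ after /ɲ/ (palatal) → [ɲ]
/ɲ/ after /t/ (alveolar) → [n]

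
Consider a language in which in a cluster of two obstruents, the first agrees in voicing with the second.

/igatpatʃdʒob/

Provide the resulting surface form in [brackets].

[igatpadʒdʒob]

/tʃ/ before /dʒ/ (voiced) → [dʒ]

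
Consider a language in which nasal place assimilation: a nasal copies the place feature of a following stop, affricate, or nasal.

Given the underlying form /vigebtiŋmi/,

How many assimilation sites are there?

1

/ŋ/ before /m/ (labial) → [m]
1 segment changes.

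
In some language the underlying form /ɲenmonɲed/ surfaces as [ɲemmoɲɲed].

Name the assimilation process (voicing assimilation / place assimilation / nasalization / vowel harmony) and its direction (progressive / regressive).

place assimilation, regressive

/n/→[m] /n/→[ɲ].
Each target copies a feature from the following segment, so the direction is regressive.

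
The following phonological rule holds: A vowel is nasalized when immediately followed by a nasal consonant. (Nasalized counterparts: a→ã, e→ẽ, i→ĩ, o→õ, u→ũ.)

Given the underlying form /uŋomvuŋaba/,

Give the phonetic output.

[ũŋõmvũŋaba]

/u/ before nasal /ŋ/ → [ũ]
/o/ before nasal /m/ → [õ]
/u/ before nasal /ŋ/ → [ũ]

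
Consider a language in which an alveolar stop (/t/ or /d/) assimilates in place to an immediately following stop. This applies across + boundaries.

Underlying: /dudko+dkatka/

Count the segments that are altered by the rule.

/d/ before /k/ (velar) → [g]
/d/ before /k/ (velar) → [g]
/t/ before /k/ (velar) → [k]
3 segments change.

3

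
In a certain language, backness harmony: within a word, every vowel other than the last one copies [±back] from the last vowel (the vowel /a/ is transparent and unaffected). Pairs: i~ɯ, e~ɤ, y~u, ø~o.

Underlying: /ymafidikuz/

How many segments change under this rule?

/y/ harmonizes with /u/ ([+back]) → [u]
/i/ harmonizes with /u/ ([+back]) → [ɯ]
/i/ harmonizes with /u/ ([+back]) → [ɯ]
3 segments change.

3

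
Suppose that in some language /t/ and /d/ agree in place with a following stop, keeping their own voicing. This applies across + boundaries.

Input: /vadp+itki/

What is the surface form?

/d/ before /p/ (labial) → [b]
/t/ before /k/ (velar) → [k]

[vabp+ikki]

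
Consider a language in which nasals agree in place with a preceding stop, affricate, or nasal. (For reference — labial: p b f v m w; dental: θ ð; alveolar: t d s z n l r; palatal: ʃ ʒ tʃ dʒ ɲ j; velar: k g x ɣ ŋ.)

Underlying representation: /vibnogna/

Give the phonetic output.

[vibmogŋa]

/n/ after /b/ (labial) → [m]
/n/ after /g/ (velar) → [ŋ]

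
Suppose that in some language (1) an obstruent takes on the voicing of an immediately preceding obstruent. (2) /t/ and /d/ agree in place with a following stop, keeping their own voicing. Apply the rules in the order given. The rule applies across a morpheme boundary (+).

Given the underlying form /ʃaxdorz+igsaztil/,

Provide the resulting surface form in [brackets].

Rule 1: /d/ after /x/ (voiceless) → [t]
Rule 1: /s/ after /g/ (voiced) → [z]
Rule 1: /t/ after /z/ (voiced) → [d]
After rule 1: ʃaxtorz+igzazdil
Rule 2: no segment meets the rule's conditions; no change.

[ʃaxtorz+igzazdil]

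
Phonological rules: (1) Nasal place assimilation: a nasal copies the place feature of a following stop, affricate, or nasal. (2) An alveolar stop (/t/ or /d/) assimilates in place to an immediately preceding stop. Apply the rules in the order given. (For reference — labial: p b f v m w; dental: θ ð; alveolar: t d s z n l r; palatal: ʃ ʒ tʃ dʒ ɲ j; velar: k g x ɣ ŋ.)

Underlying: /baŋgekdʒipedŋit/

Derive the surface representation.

[baŋgekdʒipedŋit]

Rule 1: no segment meets the rule's conditions; no change.
After rule 1: baŋgekdʒipedŋit
Rule 2: no segment meets the rule's conditions; no change.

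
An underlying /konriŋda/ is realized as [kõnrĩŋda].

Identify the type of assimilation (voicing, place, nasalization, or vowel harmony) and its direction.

/o/→[õ] /i/→[ĩ].
Each target copies a feature from the following segment, so the direction is regressive.

nasalization, regressive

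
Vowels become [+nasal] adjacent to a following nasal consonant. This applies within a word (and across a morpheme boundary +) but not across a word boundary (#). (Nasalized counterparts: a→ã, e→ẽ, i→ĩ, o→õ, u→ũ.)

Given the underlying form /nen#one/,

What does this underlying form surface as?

[nẽn#õne]

/e/ before nasal /n/ → [ẽ]
/o/ before nasal /n/ → [õ]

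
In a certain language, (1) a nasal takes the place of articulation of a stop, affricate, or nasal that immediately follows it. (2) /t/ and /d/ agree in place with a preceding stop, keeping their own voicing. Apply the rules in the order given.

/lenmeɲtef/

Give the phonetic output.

[lemmentef]

Rule 1: /n/ before /m/ (labial) → [m]
Rule 1: /ɲ/ before /t/ (alveolar) → [n]
After rule 1: lemmentef
Rule 2: no segment meets the rule's conditions; no change.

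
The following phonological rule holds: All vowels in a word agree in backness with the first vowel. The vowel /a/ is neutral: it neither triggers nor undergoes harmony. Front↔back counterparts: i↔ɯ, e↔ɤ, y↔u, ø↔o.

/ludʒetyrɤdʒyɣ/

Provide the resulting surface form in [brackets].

/e/ harmonizes with /u/ ([+back]) → [ɤ]
/y/ harmonizes with /u/ ([+back]) → [u]
/y/ harmonizes with /u/ ([+back]) → [u]

[ludʒɤturɤdʒuɣ]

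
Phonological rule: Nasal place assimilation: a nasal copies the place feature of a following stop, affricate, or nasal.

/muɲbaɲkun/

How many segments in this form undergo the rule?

2

/ɲ/ before /b/ (labial) → [m]
/ɲ/ before /k/ (velar) → [ŋ]
2 segments change.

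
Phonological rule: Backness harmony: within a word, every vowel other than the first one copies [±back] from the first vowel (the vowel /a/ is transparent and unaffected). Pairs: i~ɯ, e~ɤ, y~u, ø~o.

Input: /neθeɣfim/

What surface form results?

no segment meets the rule's conditions; no change.

[neθeɣfim]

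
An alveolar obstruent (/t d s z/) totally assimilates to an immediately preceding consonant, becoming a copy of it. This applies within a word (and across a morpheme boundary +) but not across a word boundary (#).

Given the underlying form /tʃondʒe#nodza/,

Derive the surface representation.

[tʃondʒe#nodda]

/z/ after /d/ → [d] (total assimilation)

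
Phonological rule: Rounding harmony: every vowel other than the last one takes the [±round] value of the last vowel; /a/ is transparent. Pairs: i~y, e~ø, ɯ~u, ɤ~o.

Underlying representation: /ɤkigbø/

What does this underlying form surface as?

/ɤ/ harmonizes with /ø/ ([+round]) → [o]
/i/ harmonizes with /ø/ ([+round]) → [y]

[okygbø]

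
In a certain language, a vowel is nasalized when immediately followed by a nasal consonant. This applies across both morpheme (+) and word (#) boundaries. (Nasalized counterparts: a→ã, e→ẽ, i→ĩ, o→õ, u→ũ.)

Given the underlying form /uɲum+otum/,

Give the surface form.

/u/ before nasal /ɲ/ → [ũ]
/u/ before nasal /m/ → [ũ]
/u/ before nasal /m/ → [ũ]

[ũɲũm+otũm]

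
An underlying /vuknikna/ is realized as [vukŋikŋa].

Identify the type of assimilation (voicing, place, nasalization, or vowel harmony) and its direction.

/n/→[ŋ] /n/→[ŋ].
Each target copies a feature from the preceding segment, so the direction is progressive.

place assimilation, progressive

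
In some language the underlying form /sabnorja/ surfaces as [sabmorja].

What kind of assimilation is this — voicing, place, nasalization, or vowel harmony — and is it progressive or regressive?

/n/→[m].
Each target copies a feature from the preceding segment, so the direction is progressive.

place assimilation, progressive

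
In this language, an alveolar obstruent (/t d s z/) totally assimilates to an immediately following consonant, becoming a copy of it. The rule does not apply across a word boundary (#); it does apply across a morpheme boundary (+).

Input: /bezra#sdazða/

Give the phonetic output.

[berra#ddaðða]

/z/ before /r/ → [r] (total assimilation)
/s/ before /d/ → [d] (total assimilation)
/z/ before /ð/ → [ð] (total assimilation)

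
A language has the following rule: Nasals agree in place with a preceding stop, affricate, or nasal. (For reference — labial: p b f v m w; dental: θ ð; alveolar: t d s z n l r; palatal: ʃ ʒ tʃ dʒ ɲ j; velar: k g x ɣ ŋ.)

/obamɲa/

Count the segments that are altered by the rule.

/ɲ/ after /m/ (labial) → [m]
1 segment changes.

1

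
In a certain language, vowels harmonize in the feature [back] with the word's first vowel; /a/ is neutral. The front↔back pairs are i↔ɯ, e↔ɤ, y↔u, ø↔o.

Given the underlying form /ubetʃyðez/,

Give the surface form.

[ubɤtʃuðɤz]

/e/ harmonizes with /u/ ([+back]) → [ɤ]
/y/ harmonizes with /u/ ([+back]) → [u]
/e/ harmonizes with /u/ ([+back]) → [ɤ]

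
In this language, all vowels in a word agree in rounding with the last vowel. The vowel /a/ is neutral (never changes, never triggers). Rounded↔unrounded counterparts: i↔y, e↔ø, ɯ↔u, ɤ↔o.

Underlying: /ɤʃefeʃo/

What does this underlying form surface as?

/ɤ/ harmonizes with /o/ ([+round]) → [o]
/e/ harmonizes with /o/ ([+round]) → [ø]
/e/ harmonizes with /o/ ([+round]) → [ø]

[oʃøføʃo]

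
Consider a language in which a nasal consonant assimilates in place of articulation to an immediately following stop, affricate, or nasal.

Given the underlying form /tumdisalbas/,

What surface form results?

/m/ before /d/ (alveolar) → [n]

[tundisalbas]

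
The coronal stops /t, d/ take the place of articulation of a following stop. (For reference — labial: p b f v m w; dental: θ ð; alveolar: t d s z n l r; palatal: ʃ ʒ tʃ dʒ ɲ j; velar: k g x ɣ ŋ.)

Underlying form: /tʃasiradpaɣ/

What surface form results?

/d/ before /p/ (labial) → [b]

[tʃasirabpaɣ]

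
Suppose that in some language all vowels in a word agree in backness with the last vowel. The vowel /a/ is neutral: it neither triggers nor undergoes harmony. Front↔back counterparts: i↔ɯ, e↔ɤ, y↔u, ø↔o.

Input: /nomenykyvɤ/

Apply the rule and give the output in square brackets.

[nomɤnukuvɤ]

/e/ harmonizes with /ɤ/ ([+back]) → [ɤ]
/y/ harmonizes with /ɤ/ ([+back]) → [u]
/y/ harmonizes with /ɤ/ ([+back]) → [u]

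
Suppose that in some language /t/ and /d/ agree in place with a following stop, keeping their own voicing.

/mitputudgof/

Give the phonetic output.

/t/ before /p/ (labial) → [p]
/d/ before /g/ (velar) → [g]

[mipputuggof]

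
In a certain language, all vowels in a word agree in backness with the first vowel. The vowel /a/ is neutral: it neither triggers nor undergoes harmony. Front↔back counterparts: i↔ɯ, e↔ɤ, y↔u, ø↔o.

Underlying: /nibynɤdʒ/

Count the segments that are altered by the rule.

1

/ɤ/ harmonizes with /i/ ([-back]) → [e]
1 segment changes.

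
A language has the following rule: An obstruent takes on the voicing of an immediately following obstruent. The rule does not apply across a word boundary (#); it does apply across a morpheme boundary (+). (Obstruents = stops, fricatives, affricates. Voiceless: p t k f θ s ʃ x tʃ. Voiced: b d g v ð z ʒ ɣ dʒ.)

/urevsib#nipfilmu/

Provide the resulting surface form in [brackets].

/v/ before /s/ (voiceless) → [f]

[urefsib#nipfilmu]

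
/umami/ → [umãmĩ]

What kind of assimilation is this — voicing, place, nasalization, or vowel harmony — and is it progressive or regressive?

/a/→[ã] /i/→[ĩ].
Each target copies a feature from the preceding segment, so the direction is progressive.

nasalization, progressive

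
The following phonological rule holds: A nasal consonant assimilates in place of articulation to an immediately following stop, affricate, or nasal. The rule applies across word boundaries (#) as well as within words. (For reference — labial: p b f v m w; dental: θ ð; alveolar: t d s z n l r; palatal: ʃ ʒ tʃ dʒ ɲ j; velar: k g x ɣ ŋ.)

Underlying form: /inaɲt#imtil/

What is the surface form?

[inant#intil]

/ɲ/ before /t/ (alveolar) → [n]
/m/ before /t/ (alveolar) → [n]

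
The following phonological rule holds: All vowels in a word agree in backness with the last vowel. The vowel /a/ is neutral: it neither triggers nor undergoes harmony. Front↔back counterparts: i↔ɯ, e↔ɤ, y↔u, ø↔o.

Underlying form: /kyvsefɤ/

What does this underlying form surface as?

/y/ harmonizes with /ɤ/ ([+back]) → [u]
/e/ harmonizes with /ɤ/ ([+back]) → [ɤ]

[kuvsɤfɤ]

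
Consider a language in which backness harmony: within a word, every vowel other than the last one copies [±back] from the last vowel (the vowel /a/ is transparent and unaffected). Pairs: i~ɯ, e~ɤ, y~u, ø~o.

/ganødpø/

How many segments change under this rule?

No segment meets the rule's conditions.

0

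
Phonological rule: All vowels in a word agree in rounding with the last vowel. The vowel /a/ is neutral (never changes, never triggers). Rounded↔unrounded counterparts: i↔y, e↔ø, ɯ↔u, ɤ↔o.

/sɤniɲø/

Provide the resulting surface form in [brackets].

[sonyɲø]

/ɤ/ harmonizes with /ø/ ([+round]) → [o]
/i/ harmonizes with /ø/ ([+round]) → [y]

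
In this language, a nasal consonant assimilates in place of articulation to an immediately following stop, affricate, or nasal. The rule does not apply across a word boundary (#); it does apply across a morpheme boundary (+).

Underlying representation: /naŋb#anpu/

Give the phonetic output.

/ŋ/ before /b/ (labial) → [m]
/n/ before /p/ (labial) → [m]

[namb#ampu]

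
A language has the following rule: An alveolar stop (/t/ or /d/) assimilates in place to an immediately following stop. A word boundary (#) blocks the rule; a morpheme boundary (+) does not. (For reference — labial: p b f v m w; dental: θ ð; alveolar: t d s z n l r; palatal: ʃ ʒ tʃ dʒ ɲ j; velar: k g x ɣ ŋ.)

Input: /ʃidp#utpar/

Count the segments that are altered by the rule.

/d/ before /p/ (labial) → [b]
/t/ before /p/ (labial) → [p]
2 segments change.

2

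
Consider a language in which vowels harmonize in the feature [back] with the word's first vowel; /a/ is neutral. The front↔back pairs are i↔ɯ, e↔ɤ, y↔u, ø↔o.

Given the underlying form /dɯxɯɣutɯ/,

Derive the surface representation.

no segment meets the rule's conditions; no change.

[dɯxɯɣutɯ]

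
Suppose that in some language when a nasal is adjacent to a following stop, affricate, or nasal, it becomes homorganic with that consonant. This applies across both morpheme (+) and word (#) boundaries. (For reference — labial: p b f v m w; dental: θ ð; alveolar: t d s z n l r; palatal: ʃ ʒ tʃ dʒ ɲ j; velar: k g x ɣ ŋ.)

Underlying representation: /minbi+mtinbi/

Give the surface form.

/n/ before /b/ (labial) → [m]
/m/ before /t/ (alveolar) → [n]
/n/ before /b/ (labial) → [m]

[mimbi+ntimbi]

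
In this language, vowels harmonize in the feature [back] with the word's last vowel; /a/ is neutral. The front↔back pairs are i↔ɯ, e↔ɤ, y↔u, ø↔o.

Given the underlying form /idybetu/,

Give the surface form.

[ɯdubɤtu]

/i/ harmonizes with /u/ ([+back]) → [ɯ]
/y/ harmonizes with /u/ ([+back]) → [u]
/e/ harmonizes with /u/ ([+back]) → [ɤ]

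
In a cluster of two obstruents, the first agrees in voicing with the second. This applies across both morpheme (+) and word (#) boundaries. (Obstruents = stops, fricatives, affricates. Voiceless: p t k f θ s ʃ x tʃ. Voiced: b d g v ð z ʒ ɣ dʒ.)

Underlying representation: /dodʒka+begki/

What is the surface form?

[dotʃka+bekki]

/dʒ/ before /k/ (voiceless) → [tʃ]
/g/ before /k/ (voiceless) → [k]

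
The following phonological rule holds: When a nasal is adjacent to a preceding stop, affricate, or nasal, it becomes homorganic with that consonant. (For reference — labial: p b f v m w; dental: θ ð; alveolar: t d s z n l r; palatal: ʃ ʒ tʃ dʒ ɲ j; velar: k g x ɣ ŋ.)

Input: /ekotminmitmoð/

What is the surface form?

/m/ after /t/ (alveolar) → [n]
/m/ after /n/ (alveolar) → [n]
/m/ after /t/ (alveolar) → [n]

[ekotninnitnoð]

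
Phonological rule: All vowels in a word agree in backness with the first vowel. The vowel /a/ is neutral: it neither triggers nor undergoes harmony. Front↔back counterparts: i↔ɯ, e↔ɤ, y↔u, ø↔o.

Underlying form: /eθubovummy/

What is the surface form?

[eθybøvymmy]

/u/ harmonizes with /e/ ([-back]) → [y]
/o/ harmonizes with /e/ ([-back]) → [ø]
/u/ harmonizes with /e/ ([-back]) → [y]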